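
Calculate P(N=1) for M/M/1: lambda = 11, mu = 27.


rho = 11/27; P(n) = (1-rho)*rho^n = (1-11/27)*(11/27)^1 = 0.2414

0.2414


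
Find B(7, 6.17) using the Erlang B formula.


B(N,A) = (A^N/N!) / sum(A^k/k!, k=0..N) with N=7, A=6.17 = 0.1961

0.1961


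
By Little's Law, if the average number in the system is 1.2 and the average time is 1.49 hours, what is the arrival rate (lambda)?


lambda = L / W = 1.2 / 1.49 = 0.81 per hour

0.81 per hour


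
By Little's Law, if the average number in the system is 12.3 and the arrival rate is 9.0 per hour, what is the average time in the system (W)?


W = L / lambda = 12.3 / 9.0 = 1.3667 hours

1.3667 hours


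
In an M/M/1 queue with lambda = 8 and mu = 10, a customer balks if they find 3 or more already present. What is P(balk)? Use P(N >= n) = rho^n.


P(N >= 3) = rho^3 = (8/10)^3 = 0.512

0.512


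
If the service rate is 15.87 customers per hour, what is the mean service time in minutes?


Mean service time = 60/mu = 60/15.87 = 3.78 minutes

3.78 minutes


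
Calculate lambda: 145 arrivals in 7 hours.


lambda = total arrivals / time = 145 / 7 = 20.71 per hour

20.71 per hour


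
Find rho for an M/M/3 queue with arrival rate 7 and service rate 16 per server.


rho = lambda/(c*mu) = 7/(3*16) = 0.1458

0.1458


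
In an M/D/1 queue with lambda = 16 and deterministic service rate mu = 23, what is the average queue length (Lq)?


M/D/1: Lq = rho^2 / (2*(1-rho)) where rho = 16/23; Lq = 0.8

0.8


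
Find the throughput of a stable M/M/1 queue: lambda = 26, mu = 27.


For a stable queue (lambda < mu), throughput = lambda = 26 per hour

26 per hour


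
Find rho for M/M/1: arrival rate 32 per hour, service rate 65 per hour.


rho = lambda/mu = 32/65 = 0.4923

0.4923


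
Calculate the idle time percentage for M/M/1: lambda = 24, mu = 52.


Idle fraction = (1 - rho) * 100 = (1 - 24/52) * 100 = 53.8%

53.8%


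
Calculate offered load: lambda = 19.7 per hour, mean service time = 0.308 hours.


Offered load a = lambda * E[S] = 19.7 * 0.308 = 6.07 Erlangs

6.07 Erlangs


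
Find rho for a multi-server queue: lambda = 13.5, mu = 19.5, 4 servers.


rho = lambda / (c * mu) = 13.5 / (4 * 19.5) = 0.1731

0.1731


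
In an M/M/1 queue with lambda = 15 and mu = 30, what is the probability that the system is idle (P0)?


P0 = 1 - rho = 1 - 15/30 = 0.5

0.5


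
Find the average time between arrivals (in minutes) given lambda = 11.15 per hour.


Mean interarrival time = 60/lambda = 60/11.15 = 5.38 minutes

5.38 minutes


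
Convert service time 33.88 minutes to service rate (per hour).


mu = 60 / avg_service_time = 60 / 33.88 = 1.77 per hour

1.77 per hour


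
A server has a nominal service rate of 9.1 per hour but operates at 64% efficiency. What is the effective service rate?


Effective rate = mu * efficiency = 9.1 * 0.64 = 5.82 per hour

5.82 per hour


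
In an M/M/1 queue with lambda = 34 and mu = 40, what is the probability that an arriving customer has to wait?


P(wait) = rho = lambda/mu = 34/40 = 0.85

0.85


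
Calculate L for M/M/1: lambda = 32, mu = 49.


rho = 32/49; L = rho/(1-rho) = 1.88

1.88


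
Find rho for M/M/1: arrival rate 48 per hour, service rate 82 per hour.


rho = lambda/mu = 48/82 = 0.5854

0.5854


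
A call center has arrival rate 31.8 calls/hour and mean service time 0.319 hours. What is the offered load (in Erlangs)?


Offered load a = lambda * E[S] = 31.8 * 0.319 = 10.14 Erlangs

10.14 Erlangs


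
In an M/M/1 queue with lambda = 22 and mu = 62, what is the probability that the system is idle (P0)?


P0 = 1 - rho = 1 - 22/62 = 0.6452

0.6452


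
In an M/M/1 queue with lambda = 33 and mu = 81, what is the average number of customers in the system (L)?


rho = 33/81; L = rho/(1-rho) = 0.69

0.69


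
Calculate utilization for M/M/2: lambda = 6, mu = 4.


rho = lambda/(c*mu) = 6/(2*4) = 0.75

0.75


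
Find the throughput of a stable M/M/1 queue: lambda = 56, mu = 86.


For a stable queue (lambda < mu), throughput = lambda = 56 per hour

56 per hour


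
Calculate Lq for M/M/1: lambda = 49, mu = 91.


rho = 49/91; Lq = rho^2/(1-rho) = 0.63

0.63


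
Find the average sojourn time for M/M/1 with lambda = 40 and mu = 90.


W = 1/(mu - lambda) = 1/(90 - 40) = 0.02 hours

0.02 hours


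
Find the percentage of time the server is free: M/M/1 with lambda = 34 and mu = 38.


Idle fraction = (1 - rho) * 100 = (1 - 34/38) * 100 = 10.5%

10.5%


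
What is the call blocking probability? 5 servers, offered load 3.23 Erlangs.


B(N,A) = (A^N/N!) / sum(A^k/k!, k=0..N) with N=5, A=3.23 = 0.1301

0.1301


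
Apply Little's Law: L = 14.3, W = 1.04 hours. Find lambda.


lambda = L / W = 14.3 / 1.04 = 13.75 per hour

13.75 per hour


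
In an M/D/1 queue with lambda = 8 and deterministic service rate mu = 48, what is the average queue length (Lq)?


M/D/1: Lq = rho^2 / (2*(1-rho)) where rho = 8/48; Lq = 0.02

0.02


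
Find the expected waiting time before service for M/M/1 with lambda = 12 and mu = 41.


rho = 12/41; Wq = rho/(mu - lambda) = 0.0101 hours

0.0101 hours


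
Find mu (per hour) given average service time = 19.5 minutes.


mu = 60 / avg_service_time = 60 / 19.5 = 3.08 per hour

3.08 per hour


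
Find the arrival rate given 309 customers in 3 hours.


lambda = total arrivals / time = 309 / 3 = 103.0 per hour

103.0 per hour


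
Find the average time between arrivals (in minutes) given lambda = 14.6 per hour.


Mean interarrival time = 60/lambda = 60/14.6 = 4.11 minutes

4.11 minutes


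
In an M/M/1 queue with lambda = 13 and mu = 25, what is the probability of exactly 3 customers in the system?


rho = 13/25; P(n) = (1-rho)*rho^n = (1-13/25)*(13/25)^3 = 0.0675

0.0675


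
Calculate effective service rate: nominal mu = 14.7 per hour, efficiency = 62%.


Effective rate = mu * efficiency = 14.7 * 0.62 = 9.11 per hour

9.11 per hour


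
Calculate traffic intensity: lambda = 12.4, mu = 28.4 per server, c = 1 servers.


rho = lambda / (c * mu) = 12.4 / (1 * 28.4) = 0.4366

0.4366


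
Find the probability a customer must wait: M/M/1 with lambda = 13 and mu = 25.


P(wait) = rho = lambda/mu = 13/25 = 0.52

0.52


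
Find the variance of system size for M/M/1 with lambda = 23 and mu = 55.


rho = 23/55; Var(N) = rho/(1-rho)^2 = 1.24

1.24


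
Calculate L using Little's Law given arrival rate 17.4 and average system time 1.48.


L = lambda * W = 17.4 * 1.48 = 25.75

25.75


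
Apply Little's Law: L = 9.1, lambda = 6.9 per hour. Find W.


W = L / lambda = 9.1 / 6.9 = 1.3188 hours

1.3188 hours


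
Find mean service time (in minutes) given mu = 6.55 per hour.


Mean service time = 60/mu = 60/6.55 = 9.16 minutes

9.16 minutes


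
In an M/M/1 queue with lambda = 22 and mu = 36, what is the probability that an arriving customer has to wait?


P(wait) = rho = lambda/mu = 22/36 = 0.6111

0.6111


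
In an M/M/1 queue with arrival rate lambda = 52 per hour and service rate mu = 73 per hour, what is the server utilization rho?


rho = lambda/mu = 52/73 = 0.7123

0.7123


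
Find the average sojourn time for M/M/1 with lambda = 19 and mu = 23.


W = 1/(mu - lambda) = 1/(23 - 19) = 0.25 hours

0.25 hours


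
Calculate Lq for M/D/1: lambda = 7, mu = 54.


M/D/1: Lq = rho^2 / (2*(1-rho)) where rho = 7/54; Lq = 0.01

0.01


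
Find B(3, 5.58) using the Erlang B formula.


B(N,A) = (A^N/N!) / sum(A^k/k!, k=0..N) with N=3, A=5.58 = 0.5666

0.5666


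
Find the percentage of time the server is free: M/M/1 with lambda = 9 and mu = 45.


Idle fraction = (1 - rho) * 100 = (1 - 9/45) * 100 = 80.0%

80.0%


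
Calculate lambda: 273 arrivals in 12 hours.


lambda = total arrivals / time = 273 / 12 = 22.75 per hour

22.75 per hour


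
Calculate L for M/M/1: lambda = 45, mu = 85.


rho = 45/85; L = rho/(1-rho) = 1.13

1.13


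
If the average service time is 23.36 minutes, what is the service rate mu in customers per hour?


mu = 60 / avg_service_time = 60 / 23.36 = 2.57 per hour

2.57 per hour


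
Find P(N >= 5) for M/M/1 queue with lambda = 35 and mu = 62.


P(N >= 5) = rho^5 = (35/62)^5 = 0.0573

0.0573


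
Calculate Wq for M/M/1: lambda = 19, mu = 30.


rho = 19/30; Wq = rho/(mu - lambda) = 0.0576 hours

0.0576 hours


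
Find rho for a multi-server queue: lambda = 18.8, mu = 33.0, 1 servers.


rho = lambda / (c * mu) = 18.8 / (1 * 33.0) = 0.5697

0.5697


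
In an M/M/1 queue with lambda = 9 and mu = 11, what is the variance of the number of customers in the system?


rho = 9/11; Var(N) = rho/(1-rho)^2 = 24.75

24.75


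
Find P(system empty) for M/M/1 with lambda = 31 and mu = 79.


P0 = 1 - rho = 1 - 31/79 = 0.6076

0.6076


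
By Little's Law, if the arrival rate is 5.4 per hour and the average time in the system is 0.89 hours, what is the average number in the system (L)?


L = lambda * W = 5.4 * 0.89 = 4.81

4.81


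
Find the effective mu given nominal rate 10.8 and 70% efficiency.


Effective rate = mu * efficiency = 10.8 * 0.7 = 7.56 per hour

7.56 per hour


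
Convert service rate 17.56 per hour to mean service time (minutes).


Mean service time = 60/mu = 60/17.56 = 3.42 minutes

3.42 minutes


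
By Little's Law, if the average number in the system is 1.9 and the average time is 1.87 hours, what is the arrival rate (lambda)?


lambda = L / W = 1.9 / 1.87 = 1.02 per hour

1.02 per hour


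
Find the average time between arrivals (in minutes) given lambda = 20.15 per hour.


Mean interarrival time = 60/lambda = 60/20.15 = 2.98 minutes

2.98 minutes


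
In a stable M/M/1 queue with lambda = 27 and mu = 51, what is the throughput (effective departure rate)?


For a stable queue (lambda < mu), throughput = lambda = 27 per hour

27 per hour


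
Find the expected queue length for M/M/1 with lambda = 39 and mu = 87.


rho = 39/87; Lq = rho^2/(1-rho) = 0.36

0.36


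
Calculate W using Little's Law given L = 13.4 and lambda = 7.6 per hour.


W = L / lambda = 13.4 / 7.6 = 1.7632 hours

1.7632 hours


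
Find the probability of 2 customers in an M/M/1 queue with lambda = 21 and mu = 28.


rho = 21/28; P(n) = (1-rho)*rho^n = (1-21/28)*(21/28)^2 = 0.1406

0.1406


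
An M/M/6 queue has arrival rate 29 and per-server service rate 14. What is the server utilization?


rho = lambda/(c*mu) = 29/(6*14) = 0.3452

0.3452


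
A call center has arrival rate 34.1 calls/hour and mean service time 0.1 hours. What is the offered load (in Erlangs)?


Offered load a = lambda * E[S] = 34.1 * 0.1 = 3.41 Erlangs

3.41 Erlangs


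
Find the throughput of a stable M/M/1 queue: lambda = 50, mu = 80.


For a stable queue (lambda < mu), throughput = lambda = 50 per hour

50 per hour


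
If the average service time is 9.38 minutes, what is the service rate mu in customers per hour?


mu = 60 / avg_service_time = 60 / 9.38 = 6.4 per hour

6.4 per hour


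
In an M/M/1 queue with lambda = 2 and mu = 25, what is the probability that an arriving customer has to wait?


P(wait) = rho = lambda/mu = 2/25 = 0.08

0.08


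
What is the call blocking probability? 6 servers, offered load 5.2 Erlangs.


B(N,A) = (A^N/N!) / sum(A^k/k!, k=0..N) with N=6, A=5.2 = 0.2068

0.2068


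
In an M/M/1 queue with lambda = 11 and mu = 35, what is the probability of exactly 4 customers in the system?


rho = 11/35; P(n) = (1-rho)*rho^n = (1-11/35)*(11/35)^4 = 0.0067

0.0067


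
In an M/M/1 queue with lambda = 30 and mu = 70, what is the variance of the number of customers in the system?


rho = 30/70; Var(N) = rho/(1-rho)^2 = 1.31

1.31


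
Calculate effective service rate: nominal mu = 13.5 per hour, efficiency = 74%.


Effective rate = mu * efficiency = 13.5 * 0.74 = 9.99 per hour

9.99 per hour


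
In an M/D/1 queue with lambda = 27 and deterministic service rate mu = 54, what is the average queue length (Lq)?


M/D/1: Lq = rho^2 / (2*(1-rho)) where rho = 27/54; Lq = 0.25

0.25


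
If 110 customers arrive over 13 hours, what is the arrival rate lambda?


lambda = total arrivals / time = 110 / 13 = 8.46 per hour

8.46 per hour


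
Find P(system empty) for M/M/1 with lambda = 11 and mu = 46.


P0 = 1 - rho = 1 - 11/46 = 0.7609

0.7609


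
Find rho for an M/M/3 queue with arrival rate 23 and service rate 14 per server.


rho = lambda/(c*mu) = 23/(3*14) = 0.5476

0.5476


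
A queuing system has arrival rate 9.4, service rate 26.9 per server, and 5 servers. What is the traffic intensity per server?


rho = lambda / (c * mu) = 9.4 / (5 * 26.9) = 0.0699

0.0699


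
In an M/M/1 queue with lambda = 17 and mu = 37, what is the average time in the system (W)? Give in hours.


W = 1/(mu - lambda) = 1/(37 - 17) = 0.05 hours

0.05 hours


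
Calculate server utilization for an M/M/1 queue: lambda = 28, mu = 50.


rho = lambda/mu = 28/50 = 0.56

0.56


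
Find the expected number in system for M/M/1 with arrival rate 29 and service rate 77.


rho = 29/77; L = rho/(1-rho) = 0.6

0.6


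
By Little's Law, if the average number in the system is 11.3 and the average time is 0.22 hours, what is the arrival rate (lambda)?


lambda = L / W = 11.3 / 0.22 = 51.36 per hour

51.36 per hour


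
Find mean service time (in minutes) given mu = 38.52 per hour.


Mean service time = 60/mu = 60/38.52 = 1.56 minutes

1.56 minutes


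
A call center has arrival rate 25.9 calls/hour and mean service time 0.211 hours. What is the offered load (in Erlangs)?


Offered load a = lambda * E[S] = 25.9 * 0.211 = 5.46 Erlangs

5.46 Erlangs


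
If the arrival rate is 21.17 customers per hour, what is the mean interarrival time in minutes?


Mean interarrival time = 60/lambda = 60/21.17 = 2.83 minutes

2.83 minutes


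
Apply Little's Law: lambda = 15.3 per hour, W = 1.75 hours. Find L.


L = lambda * W = 15.3 * 1.75 = 26.78

26.78


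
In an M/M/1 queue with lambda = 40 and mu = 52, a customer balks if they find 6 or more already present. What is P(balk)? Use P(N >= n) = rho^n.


P(N >= 6) = rho^6 = (40/52)^6 = 0.2072

0.2072


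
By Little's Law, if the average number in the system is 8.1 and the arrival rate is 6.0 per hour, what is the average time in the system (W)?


W = L / lambda = 8.1 / 6.0 = 1.35 hours

1.35 hours


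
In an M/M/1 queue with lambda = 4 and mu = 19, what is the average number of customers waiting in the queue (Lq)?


rho = 4/19; Lq = rho^2/(1-rho) = 0.06

0.06


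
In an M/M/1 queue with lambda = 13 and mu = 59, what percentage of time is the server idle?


Idle fraction = (1 - rho) * 100 = (1 - 13/59) * 100 = 78.0%

78.0%


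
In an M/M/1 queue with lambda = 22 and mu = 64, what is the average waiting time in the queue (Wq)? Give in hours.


rho = 22/64; Wq = rho/(mu - lambda) = 0.0082 hours

0.0082 hours


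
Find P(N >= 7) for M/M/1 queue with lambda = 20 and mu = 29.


P(N >= 7) = rho^7 = (20/29)^7 = 0.0742

0.0742


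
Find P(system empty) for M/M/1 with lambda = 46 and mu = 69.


P0 = 1 - rho = 1 - 46/69 = 0.3333

0.3333


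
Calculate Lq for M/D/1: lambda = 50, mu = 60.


M/D/1: Lq = rho^2 / (2*(1-rho)) where rho = 50/60; Lq = 2.08

2.08


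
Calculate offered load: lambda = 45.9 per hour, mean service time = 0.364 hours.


Offered load a = lambda * E[S] = 45.9 * 0.364 = 16.71 Erlangs

16.71 Erlangs


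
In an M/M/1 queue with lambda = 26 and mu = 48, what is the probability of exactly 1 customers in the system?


rho = 26/48; P(n) = (1-rho)*rho^n = (1-26/48)*(26/48)^1 = 0.2483

0.2483


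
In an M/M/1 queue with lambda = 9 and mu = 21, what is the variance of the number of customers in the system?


rho = 9/21; Var(N) = rho/(1-rho)^2 = 1.31

1.31


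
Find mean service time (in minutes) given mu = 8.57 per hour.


Mean service time = 60/mu = 60/8.57 = 7.0 minutes

7.0 minutes


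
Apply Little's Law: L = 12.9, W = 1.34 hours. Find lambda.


lambda = L / W = 12.9 / 1.34 = 9.63 per hour

9.63 per hour


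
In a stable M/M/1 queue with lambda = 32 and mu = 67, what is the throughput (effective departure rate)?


For a stable queue (lambda < mu), throughput = lambda = 32 per hour

32 per hour


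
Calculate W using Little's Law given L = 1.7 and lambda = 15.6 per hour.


W = L / lambda = 1.7 / 15.6 = 0.109 hours

0.109 hours


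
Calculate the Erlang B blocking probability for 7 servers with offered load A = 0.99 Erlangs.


B(N,A) = (A^N/N!) / sum(A^k/k!, k=0..N) with N=7, A=0.99 = 0.0001

0.0001


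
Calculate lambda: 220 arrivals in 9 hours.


lambda = total arrivals / time = 220 / 9 = 24.44 per hour

24.44 per hour


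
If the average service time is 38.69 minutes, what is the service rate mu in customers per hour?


mu = 60 / avg_service_time = 60 / 38.69 = 1.55 per hour

1.55 per hour


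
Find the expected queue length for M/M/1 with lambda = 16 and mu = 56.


rho = 16/56; Lq = rho^2/(1-rho) = 0.11

0.11


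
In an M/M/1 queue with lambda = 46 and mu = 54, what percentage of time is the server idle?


Idle fraction = (1 - rho) * 100 = (1 - 46/54) * 100 = 14.8%

14.8%


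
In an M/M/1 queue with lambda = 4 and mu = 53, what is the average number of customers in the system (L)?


rho = 4/53; L = rho/(1-rho) = 0.08

0.08


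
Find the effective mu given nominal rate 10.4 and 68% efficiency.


Effective rate = mu * efficiency = 10.4 * 0.68 = 7.07 per hour

7.07 per hour


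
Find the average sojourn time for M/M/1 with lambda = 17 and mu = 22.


W = 1/(mu - lambda) = 1/(22 - 17) = 0.2 hours

0.2 hours


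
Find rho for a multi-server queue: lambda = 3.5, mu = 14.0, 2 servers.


rho = lambda / (c * mu) = 3.5 / (2 * 14.0) = 0.125

0.125


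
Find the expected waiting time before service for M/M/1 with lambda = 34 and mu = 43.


rho = 34/43; Wq = rho/(mu - lambda) = 0.0879 hours

0.0879 hours


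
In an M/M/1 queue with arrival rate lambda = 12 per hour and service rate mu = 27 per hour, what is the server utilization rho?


rho = lambda/mu = 12/27 = 0.4444

0.4444


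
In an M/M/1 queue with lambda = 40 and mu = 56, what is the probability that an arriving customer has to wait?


P(wait) = rho = lambda/mu = 40/56 = 0.7143

0.7143


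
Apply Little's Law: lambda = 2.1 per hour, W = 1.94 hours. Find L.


L = lambda * W = 2.1 * 1.94 = 4.07

4.07


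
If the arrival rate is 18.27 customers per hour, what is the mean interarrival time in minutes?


Mean interarrival time = 60/lambda = 60/18.27 = 3.28 minutes

3.28 minutes


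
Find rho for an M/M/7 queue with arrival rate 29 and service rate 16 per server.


rho = lambda/(c*mu) = 29/(7*16) = 0.2589

0.2589


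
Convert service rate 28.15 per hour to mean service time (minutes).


Mean service time = 60/mu = 60/28.15 = 2.13 minutes

2.13 minutes


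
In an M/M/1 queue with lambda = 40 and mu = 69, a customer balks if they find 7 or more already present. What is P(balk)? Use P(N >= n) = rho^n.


P(N >= 7) = rho^7 = (40/69)^7 = 0.022

0.022


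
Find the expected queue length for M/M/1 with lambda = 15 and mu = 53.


rho = 15/53; Lq = rho^2/(1-rho) = 0.11

0.11


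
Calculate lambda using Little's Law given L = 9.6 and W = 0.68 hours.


lambda = L / W = 9.6 / 0.68 = 14.12 per hour

14.12 per hour


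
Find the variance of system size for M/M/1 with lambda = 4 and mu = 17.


rho = 4/17; Var(N) = rho/(1-rho)^2 = 0.4

0.4


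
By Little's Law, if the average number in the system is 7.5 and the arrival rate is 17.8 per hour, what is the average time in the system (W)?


W = L / lambda = 7.5 / 17.8 = 0.4213 hours

0.4213 hours


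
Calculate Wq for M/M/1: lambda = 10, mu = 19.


rho = 10/19; Wq = rho/(mu - lambda) = 0.0585 hours

0.0585 hours


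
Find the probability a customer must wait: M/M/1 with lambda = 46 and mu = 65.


P(wait) = rho = lambda/mu = 46/65 = 0.7077

0.7077


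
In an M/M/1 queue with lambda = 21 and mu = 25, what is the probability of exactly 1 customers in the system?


rho = 21/25; P(n) = (1-rho)*rho^n = (1-21/25)*(21/25)^1 = 0.1344

0.1344


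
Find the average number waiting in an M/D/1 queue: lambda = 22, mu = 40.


M/D/1: Lq = rho^2 / (2*(1-rho)) where rho = 22/40; Lq = 0.34

0.34


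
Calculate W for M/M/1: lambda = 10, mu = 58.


W = 1/(mu - lambda) = 1/(58 - 10) = 0.0208 hours

0.0208 hours


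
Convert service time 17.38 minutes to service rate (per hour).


mu = 60 / avg_service_time = 60 / 17.38 = 3.45 per hour

3.45 per hour


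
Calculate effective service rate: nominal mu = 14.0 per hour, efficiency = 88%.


Effective rate = mu * efficiency = 14.0 * 0.88 = 12.32 per hour

12.32 per hour


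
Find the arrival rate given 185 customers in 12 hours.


lambda = total arrivals / time = 185 / 12 = 15.42 per hour

15.42 per hour


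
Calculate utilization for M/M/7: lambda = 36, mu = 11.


rho = lambda/(c*mu) = 36/(7*11) = 0.4675

0.4675


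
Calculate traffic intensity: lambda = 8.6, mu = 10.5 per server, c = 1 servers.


rho = lambda / (c * mu) = 8.6 / (1 * 10.5) = 0.819

0.819


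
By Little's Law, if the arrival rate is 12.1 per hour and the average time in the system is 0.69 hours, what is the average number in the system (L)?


L = lambda * W = 12.1 * 0.69 = 8.35

8.35


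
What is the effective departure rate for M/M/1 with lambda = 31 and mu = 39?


For a stable queue (lambda < mu), throughput = lambda = 31 per hour

31 per hour


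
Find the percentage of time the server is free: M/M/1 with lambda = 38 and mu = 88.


Idle fraction = (1 - rho) * 100 = (1 - 38/88) * 100 = 56.8%

56.8%


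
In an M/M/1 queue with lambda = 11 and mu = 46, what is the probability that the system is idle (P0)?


P0 = 1 - rho = 1 - 11/46 = 0.7609

0.7609


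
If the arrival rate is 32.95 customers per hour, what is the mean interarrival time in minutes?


Mean interarrival time = 60/lambda = 60/32.95 = 1.82 minutes

1.82 minutes


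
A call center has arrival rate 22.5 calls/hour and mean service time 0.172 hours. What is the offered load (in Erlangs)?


Offered load a = lambda * E[S] = 22.5 * 0.172 = 3.87 Erlangs

3.87 Erlangs


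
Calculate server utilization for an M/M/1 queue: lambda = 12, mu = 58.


rho = lambda/mu = 12/58 = 0.2069

0.2069


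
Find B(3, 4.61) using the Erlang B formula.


B(N,A) = (A^N/N!) / sum(A^k/k!, k=0..N) with N=3, A=4.61 = 0.5014

0.5014


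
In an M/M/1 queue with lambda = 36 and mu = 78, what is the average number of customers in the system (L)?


rho = 36/78; L = rho/(1-rho) = 0.86

0.86


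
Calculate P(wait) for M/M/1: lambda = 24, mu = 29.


P(wait) = rho = lambda/mu = 24/29 = 0.8276

0.8276


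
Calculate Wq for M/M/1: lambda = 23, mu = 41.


rho = 23/41; Wq = rho/(mu - lambda) = 0.0312 hours

0.0312 hours


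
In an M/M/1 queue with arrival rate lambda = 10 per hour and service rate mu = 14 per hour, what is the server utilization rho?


rho = lambda/mu = 10/14 = 0.7143

0.7143


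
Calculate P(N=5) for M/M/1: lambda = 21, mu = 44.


rho = 21/44; P(n) = (1-rho)*rho^n = (1-21/44)*(21/44)^5 = 0.0129

0.0129


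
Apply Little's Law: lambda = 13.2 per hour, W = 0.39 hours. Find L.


L = lambda * W = 13.2 * 0.39 = 5.15

5.15


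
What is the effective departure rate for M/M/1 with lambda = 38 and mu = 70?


For a stable queue (lambda < mu), throughput = lambda = 38 per hour

38 per hour


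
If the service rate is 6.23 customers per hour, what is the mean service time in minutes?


Mean service time = 60/mu = 60/6.23 = 9.63 minutes

9.63 minutes


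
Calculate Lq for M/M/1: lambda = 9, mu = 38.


rho = 9/38; Lq = rho^2/(1-rho) = 0.07

0.07


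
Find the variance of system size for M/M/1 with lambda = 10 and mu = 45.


rho = 10/45; Var(N) = rho/(1-rho)^2 = 0.37

0.37


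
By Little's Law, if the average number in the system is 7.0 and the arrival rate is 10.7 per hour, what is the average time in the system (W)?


W = L / lambda = 7.0 / 10.7 = 0.6542 hours

0.6542 hours


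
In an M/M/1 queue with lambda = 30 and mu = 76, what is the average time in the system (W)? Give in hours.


W = 1/(mu - lambda) = 1/(76 - 30) = 0.0217 hours

0.0217 hours


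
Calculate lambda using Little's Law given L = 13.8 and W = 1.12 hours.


lambda = L / W = 13.8 / 1.12 = 12.32 per hour

12.32 per hour


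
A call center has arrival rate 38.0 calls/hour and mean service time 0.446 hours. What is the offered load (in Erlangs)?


Offered load a = lambda * E[S] = 38.0 * 0.446 = 16.95 Erlangs

16.95 Erlangs


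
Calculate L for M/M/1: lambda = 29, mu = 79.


rho = 29/79; L = rho/(1-rho) = 0.58

0.58


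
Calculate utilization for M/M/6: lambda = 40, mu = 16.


rho = lambda/(c*mu) = 40/(6*16) = 0.4167

0.4167


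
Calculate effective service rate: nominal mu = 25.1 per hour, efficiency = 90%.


Effective rate = mu * efficiency = 25.1 * 0.9 = 22.59 per hour

22.59 per hour


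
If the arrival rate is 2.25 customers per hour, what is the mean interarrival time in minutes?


Mean interarrival time = 60/lambda = 60/2.25 = 26.67 minutes

26.67 minutes


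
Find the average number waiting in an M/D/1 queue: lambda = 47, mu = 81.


M/D/1: Lq = rho^2 / (2*(1-rho)) where rho = 47/81; Lq = 0.4

0.4


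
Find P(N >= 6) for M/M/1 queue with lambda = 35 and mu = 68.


P(N >= 6) = rho^6 = (35/68)^6 = 0.0186

0.0186


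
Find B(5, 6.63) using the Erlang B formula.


B(N,A) = (A^N/N!) / sum(A^k/k!, k=0..N) with N=5, A=6.63 = 0.4022

0.4022


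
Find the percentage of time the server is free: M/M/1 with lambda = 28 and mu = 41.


Idle fraction = (1 - rho) * 100 = (1 - 28/41) * 100 = 31.7%

31.7%


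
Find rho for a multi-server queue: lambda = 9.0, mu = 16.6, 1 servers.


rho = lambda / (c * mu) = 9.0 / (1 * 16.6) = 0.5422

0.5422


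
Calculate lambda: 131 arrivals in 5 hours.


lambda = total arrivals / time = 131 / 5 = 26.2 per hour

26.2 per hour


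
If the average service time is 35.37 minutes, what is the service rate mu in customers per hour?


mu = 60 / avg_service_time = 60 / 35.37 = 1.7 per hour

1.7 per hour


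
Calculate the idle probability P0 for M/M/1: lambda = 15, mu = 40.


P0 = 1 - rho = 1 - 15/40 = 0.625

0.625


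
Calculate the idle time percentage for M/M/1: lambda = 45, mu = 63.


Idle fraction = (1 - rho) * 100 = (1 - 45/63) * 100 = 28.6%

28.6%


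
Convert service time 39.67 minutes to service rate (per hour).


mu = 60 / avg_service_time = 60 / 39.67 = 1.51 per hour

1.51 per hour


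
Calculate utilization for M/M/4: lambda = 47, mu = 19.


rho = lambda/(c*mu) = 47/(4*19) = 0.6184

0.6184


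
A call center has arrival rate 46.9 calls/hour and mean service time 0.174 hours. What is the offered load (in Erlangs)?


Offered load a = lambda * E[S] = 46.9 * 0.174 = 8.16 Erlangs

8.16 Erlangs


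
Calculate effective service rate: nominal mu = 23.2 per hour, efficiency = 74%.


Effective rate = mu * efficiency = 23.2 * 0.74 = 17.17 per hour

17.17 per hour


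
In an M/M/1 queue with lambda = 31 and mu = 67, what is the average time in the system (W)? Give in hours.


W = 1/(mu - lambda) = 1/(67 - 31) = 0.0278 hours

0.0278 hours


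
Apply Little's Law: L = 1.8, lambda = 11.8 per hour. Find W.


W = L / lambda = 1.8 / 11.8 = 0.1525 hours

0.1525 hours


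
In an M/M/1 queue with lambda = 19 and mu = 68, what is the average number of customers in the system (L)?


rho = 19/68; L = rho/(1-rho) = 0.39

0.39


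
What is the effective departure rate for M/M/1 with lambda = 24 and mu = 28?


For a stable queue (lambda < mu), throughput = lambda = 24 per hour

24 per hour


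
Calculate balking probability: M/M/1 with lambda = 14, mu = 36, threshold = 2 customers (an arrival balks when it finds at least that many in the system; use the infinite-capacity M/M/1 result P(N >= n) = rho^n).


P(N >= 2) = rho^2 = (14/36)^2 = 0.1512

0.1512


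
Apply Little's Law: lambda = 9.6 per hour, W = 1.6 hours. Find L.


L = lambda * W = 9.6 * 1.6 = 15.36

15.36


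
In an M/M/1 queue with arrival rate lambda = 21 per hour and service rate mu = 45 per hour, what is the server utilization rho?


rho = lambda/mu = 21/45 = 0.4667

0.4667


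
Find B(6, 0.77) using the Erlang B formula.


B(N,A) = (A^N/N!) / sum(A^k/k!, k=0..N) with N=6, A=0.77 = 0.0001

0.0001


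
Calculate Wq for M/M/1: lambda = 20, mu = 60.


rho = 20/60; Wq = rho/(mu - lambda) = 0.0083 hours

0.0083 hours


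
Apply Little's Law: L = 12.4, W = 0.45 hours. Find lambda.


lambda = L / W = 12.4 / 0.45 = 27.56 per hour

27.56 per hour


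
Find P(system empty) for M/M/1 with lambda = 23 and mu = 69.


P0 = 1 - rho = 1 - 23/69 = 0.6667

0.6667


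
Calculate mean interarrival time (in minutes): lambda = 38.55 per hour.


Mean interarrival time = 60/lambda = 60/38.55 = 1.56 minutes

1.56 minutes


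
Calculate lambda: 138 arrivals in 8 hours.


lambda = total arrivals / time = 138 / 8 = 17.25 per hour

17.25 per hour


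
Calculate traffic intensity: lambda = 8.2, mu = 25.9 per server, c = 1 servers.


rho = lambda / (c * mu) = 8.2 / (1 * 25.9) = 0.3166

0.3166


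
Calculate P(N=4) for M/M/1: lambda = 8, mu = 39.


rho = 8/39; P(n) = (1-rho)*rho^n = (1-8/39)*(8/39)^4 = 0.0014

0.0014


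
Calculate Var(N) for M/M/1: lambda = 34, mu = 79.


rho = 34/79; Var(N) = rho/(1-rho)^2 = 1.33

1.33


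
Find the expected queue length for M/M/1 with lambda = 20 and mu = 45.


rho = 20/45; Lq = rho^2/(1-rho) = 0.36

0.36


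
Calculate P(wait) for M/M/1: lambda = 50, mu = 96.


P(wait) = rho = lambda/mu = 50/96 = 0.5208

0.5208


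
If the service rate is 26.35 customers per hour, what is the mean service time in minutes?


Mean service time = 60/mu = 60/26.35 = 2.28 minutes

2.28 minutes


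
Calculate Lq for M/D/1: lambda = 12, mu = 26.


M/D/1: Lq = rho^2 / (2*(1-rho)) where rho = 12/26; Lq = 0.2

0.2


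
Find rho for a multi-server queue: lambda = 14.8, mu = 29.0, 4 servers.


rho = lambda / (c * mu) = 14.8 / (4 * 29.0) = 0.1276

0.1276


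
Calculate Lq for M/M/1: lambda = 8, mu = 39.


rho = 8/39; Lq = rho^2/(1-rho) = 0.05

0.05


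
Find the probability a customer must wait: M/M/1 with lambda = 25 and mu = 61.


P(wait) = rho = lambda/mu = 25/61 = 0.4098

0.4098


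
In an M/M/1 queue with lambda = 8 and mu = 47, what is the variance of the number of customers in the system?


rho = 8/47; Var(N) = rho/(1-rho)^2 = 0.25

0.25


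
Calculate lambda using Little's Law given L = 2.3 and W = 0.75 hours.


lambda = L / W = 2.3 / 0.75 = 3.07 per hour

3.07 per hour


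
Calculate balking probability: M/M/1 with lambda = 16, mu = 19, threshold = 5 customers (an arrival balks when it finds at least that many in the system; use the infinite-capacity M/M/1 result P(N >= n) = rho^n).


P(N >= 5) = rho^5 = (16/19)^5 = 0.4235

0.4235


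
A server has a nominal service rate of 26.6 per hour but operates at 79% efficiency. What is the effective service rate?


Effective rate = mu * efficiency = 26.6 * 0.79 = 21.01 per hour

21.01 per hour


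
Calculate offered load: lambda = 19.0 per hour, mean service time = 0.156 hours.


Offered load a = lambda * E[S] = 19.0 * 0.156 = 2.96 Erlangs

2.96 Erlangs


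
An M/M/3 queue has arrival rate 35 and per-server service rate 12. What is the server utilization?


rho = lambda/(c*mu) = 35/(3*12) = 0.9722

0.9722


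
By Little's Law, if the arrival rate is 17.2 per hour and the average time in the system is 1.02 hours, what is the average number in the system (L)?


L = lambda * W = 17.2 * 1.02 = 17.54

17.54


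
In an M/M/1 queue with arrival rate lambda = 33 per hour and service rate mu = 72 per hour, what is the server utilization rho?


rho = lambda/mu = 33/72 = 0.4583

0.4583


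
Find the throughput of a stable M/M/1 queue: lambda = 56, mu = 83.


For a stable queue (lambda < mu), throughput = lambda = 56 per hour

56 per hour


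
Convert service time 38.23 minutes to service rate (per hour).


mu = 60 / avg_service_time = 60 / 38.23 = 1.57 per hour

1.57 per hour


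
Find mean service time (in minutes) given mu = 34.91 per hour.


Mean service time = 60/mu = 60/34.91 = 1.72 minutes

1.72 minutes


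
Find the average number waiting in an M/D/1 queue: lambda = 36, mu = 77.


M/D/1: Lq = rho^2 / (2*(1-rho)) where rho = 36/77; Lq = 0.21

0.21


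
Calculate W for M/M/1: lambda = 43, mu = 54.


W = 1/(mu - lambda) = 1/(54 - 43) = 0.0909 hours

0.0909 hours


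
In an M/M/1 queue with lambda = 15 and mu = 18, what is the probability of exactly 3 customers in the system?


rho = 15/18; P(n) = (1-rho)*rho^n = (1-15/18)*(15/18)^3 = 0.0965

0.0965


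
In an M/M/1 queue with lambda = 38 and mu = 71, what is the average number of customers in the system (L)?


rho = 38/71; L = rho/(1-rho) = 1.15

1.15


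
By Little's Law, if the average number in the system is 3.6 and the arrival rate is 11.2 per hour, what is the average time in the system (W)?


W = L / lambda = 3.6 / 11.2 = 0.3214 hours

0.3214 hours


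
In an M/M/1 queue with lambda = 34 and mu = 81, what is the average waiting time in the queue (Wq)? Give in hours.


rho = 34/81; Wq = rho/(mu - lambda) = 0.0089 hours

0.0089 hours


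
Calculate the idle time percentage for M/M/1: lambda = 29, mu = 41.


Idle fraction = (1 - rho) * 100 = (1 - 29/41) * 100 = 29.3%

29.3%


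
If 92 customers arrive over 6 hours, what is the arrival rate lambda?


lambda = total arrivals / time = 92 / 6 = 15.33 per hour

15.33 per hour


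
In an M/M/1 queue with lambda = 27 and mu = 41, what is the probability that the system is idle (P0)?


P0 = 1 - rho = 1 - 27/41 = 0.3415

0.3415


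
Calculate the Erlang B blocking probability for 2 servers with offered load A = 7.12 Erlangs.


B(N,A) = (A^N/N!) / sum(A^k/k!, k=0..N) with N=2, A=7.12 = 0.7574

0.7574


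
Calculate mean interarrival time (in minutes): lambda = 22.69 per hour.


Mean interarrival time = 60/lambda = 60/22.69 = 2.64 minutes

2.64 minutes


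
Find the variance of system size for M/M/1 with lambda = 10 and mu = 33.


rho = 10/33; Var(N) = rho/(1-rho)^2 = 0.62

0.62


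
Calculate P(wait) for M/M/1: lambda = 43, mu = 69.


P(wait) = rho = lambda/mu = 43/69 = 0.6232

0.6232


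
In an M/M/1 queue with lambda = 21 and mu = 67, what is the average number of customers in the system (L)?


rho = 21/67; L = rho/(1-rho) = 0.46

0.46


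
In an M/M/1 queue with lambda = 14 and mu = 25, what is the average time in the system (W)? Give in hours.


W = 1/(mu - lambda) = 1/(25 - 14) = 0.0909 hours

0.0909 hours


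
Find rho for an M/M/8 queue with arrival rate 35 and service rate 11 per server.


rho = lambda/(c*mu) = 35/(8*11) = 0.3977

0.3977


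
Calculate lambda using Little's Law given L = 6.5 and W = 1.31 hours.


lambda = L / W = 6.5 / 1.31 = 4.96 per hour

4.96 per hour


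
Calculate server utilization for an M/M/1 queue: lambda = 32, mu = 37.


rho = lambda/mu = 32/37 = 0.8649

0.8649


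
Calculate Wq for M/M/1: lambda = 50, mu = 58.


rho = 50/58; Wq = rho/(mu - lambda) = 0.1078 hours

0.1078 hours


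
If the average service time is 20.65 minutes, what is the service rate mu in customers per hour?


mu = 60 / avg_service_time = 60 / 20.65 = 2.91 per hour

2.91 per hour


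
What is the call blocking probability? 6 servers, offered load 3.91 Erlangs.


B(N,A) = (A^N/N!) / sum(A^k/k!, k=0..N) with N=6, A=3.91 = 0.1107

0.1107


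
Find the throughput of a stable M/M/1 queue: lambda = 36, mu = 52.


For a stable queue (lambda < mu), throughput = lambda = 36 per hour

36 per hour


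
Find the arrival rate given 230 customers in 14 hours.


lambda = total arrivals / time = 230 / 14 = 16.43 per hour

16.43 per hour


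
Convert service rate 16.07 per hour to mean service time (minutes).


Mean service time = 60/mu = 60/16.07 = 3.73 minutes

3.73 minutes


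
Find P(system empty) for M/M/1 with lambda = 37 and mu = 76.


P0 = 1 - rho = 1 - 37/76 = 0.5132

0.5132


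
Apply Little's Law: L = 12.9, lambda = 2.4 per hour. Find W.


W = L / lambda = 12.9 / 2.4 = 5.375 hours

5.375 hours


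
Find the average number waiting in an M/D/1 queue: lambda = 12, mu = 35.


M/D/1: Lq = rho^2 / (2*(1-rho)) where rho = 12/35; Lq = 0.09

0.09


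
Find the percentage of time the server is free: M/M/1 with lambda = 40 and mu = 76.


Idle fraction = (1 - rho) * 100 = (1 - 40/76) * 100 = 47.4%

47.4%


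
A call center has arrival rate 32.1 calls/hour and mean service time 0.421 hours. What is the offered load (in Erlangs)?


Offered load a = lambda * E[S] = 32.1 * 0.421 = 13.51 Erlangs

13.51 Erlangs


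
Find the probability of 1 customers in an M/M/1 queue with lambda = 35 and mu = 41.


rho = 35/41; P(n) = (1-rho)*rho^n = (1-35/41)*(35/41)^1 = 0.1249

0.1249


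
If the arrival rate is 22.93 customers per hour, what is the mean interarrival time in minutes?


Mean interarrival time = 60/lambda = 60/22.93 = 2.62 minutes

2.62 minutes


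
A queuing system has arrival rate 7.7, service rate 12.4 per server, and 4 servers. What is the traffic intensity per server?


rho = lambda / (c * mu) = 7.7 / (4 * 12.4) = 0.1552

0.1552


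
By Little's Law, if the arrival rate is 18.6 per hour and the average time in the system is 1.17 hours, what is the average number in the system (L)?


L = lambda * W = 18.6 * 1.17 = 21.76

21.76


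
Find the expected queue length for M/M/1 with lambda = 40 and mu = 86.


rho = 40/86; Lq = rho^2/(1-rho) = 0.4

0.4


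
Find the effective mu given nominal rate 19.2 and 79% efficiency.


Effective rate = mu * efficiency = 19.2 * 0.79 = 15.17 per hour

15.17 per hour


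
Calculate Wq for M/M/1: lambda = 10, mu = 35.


rho = 10/35; Wq = rho/(mu - lambda) = 0.0114 hours

0.0114 hours


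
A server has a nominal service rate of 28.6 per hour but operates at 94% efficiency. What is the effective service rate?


Effective rate = mu * efficiency = 28.6 * 0.94 = 26.88 per hour

26.88 per hour


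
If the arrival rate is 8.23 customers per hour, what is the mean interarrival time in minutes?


Mean interarrival time = 60/lambda = 60/8.23 = 7.29 minutes

7.29 minutes


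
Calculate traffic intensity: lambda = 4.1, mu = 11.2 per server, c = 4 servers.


rho = lambda / (c * mu) = 4.1 / (4 * 11.2) = 0.0915

0.0915


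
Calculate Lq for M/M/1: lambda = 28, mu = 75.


rho = 28/75; Lq = rho^2/(1-rho) = 0.22

0.22


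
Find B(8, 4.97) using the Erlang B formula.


B(N,A) = (A^N/N!) / sum(A^k/k!, k=0..N) with N=8, A=4.97 = 0.0686

0.0686


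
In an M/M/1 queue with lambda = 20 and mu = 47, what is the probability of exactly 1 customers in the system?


rho = 20/47; P(n) = (1-rho)*rho^n = (1-20/47)*(20/47)^1 = 0.2445

0.2445
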